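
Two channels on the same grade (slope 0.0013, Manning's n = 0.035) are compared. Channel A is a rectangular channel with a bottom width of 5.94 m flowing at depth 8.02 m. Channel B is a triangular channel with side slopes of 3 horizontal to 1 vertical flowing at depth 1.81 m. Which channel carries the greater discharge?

channel A

Channel A: Flow area A = b·y = 5.94 × 8.02 = 47.64 m². Wetted perimeter P = b + 2y = 5.94 + 2×8.02 = 21.98 m. Hydraulic radius R = A/P = 47.64/21.98 = 2.167 m. Q_A = (1/0.035)·47.64·2.167^(2/3)·√0.0013 = 82.19 m³/s.
Channel B: For a triangular section with side slope z = 3: A = zy² = 3×1.81² = 9.828 m²; P = 2y√(1+z²) = 2×1.81×3.162 = 11.45 m. Hydraulic radius R = A/P = 9.828/11.45 = 0.8586 m. Q_B = (1/0.035)·9.828·0.8586^(2/3)·√0.0013 = 9.146 m³/s.
Q_A = 82.19 m³/s vs Q_B = 9.146 m³/s, so channel A carries more.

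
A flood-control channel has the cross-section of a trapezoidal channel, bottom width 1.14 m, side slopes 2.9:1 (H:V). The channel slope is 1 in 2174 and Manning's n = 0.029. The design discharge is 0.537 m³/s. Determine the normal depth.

y_n = 0.551 m

Manning's equation rearranged: A R^(2/3) = nQ / (1·√S) = 0.029 × 0.537 / (√0.00046) = 0.7261.
Try y = 0.652 m: A R^(2/3) = 1.045 — high.
Try y = 0.482 m: A R^(2/3) = 0.5464 — low.
Try y = 0.551 m: A R^(2/3) = 0.7258 — matches.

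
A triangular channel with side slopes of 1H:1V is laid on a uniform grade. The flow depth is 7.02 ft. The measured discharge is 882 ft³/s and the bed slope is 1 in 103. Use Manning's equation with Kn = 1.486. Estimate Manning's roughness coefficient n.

For a triangular section with side slope z = 1: A = zy² = 1×7.02² = 49.28 ft²; P = 2y√(1+z²) = 2×7.02×1.414 = 19.86 ft.
Hydraulic radius R = A/P = 49.28/19.86 = 2.482 ft.
Rearranging Manning's equation: n = (1.486/Q) A R^(2/3) S^(1/2) = (1.486/882) × 49.28 × 2.482^(2/3) × √0.009709 = 0.015.

n = 0.015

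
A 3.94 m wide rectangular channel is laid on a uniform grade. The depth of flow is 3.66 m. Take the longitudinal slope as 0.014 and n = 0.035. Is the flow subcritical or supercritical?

Flow area A = b·y = 3.94 × 3.66 = 14.42 m². Wetted perimeter P = b + 2y = 3.94 + 2×3.66 = 11.26 m.
Hydraulic radius R = A/P = 14.42/11.26 = 1.281 m.
V = (1/n) R^(2/3) √S = (1/0.035) × 1.281^(2/3) × √0.014 = 3.987 m/s. Hydraulic depth D_h = A/T = 14.42/3.94 = 3.66 m.
Froude number Fr = V/√(g·D_h) = 3.987/√(9.81×3.66) = 0.665, which is less than 1, so the flow is subcritical.

subcritical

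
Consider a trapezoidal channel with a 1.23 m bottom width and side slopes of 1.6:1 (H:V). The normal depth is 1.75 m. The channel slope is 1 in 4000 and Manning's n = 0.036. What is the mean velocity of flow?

With bottom width b = 1.23 m and side slope z = 1.6: A = (b + zy)y = (1.23 + 1.6×1.75)×1.75 = 7.053 m²; P = b + 2y√(1+z²) = 1.23 + 2×1.75×1.887 = 7.834 m.
Hydraulic radius R = A/P = 7.053/7.834 = 0.9003 m.
From Manning's equation, V = (1/n) R^(2/3) S^(1/2) = (1/0.036) × 0.9003^(2/3) × 0.00025^(1/2) = 0.409 m/s.

V = 0.409 m/s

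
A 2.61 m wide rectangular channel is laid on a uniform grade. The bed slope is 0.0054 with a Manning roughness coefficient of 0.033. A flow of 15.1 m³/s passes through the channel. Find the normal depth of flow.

Manning's equation rearranged: A R^(2/3) = nQ / (1·√S) = 0.033 × 15.1 / (√0.0054) = 6.781.
Trying y = 3.15 m: A R^(2/3) = 7.792 — over.
Trying y = 2.81 m: A R^(2/3) = 6.792 — ≈ 6.781.

y_n = 2.81 m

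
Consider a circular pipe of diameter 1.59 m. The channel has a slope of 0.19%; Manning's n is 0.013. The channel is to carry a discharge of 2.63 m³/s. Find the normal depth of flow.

Manning's equation rearranged: A R^(2/3) = nQ / (1·√S) = 0.013 × 2.63 / (√0.0019) = 0.7844.
Trying y = 1.2 m: A R^(2/3) = 0.986 — over.
Trying y = 0.702 m: A R^(2/3) = 0.4323 — short.
Trying y = 1.01 m: A R^(2/3) = 0.7854 — matches.

y_n = 1.01 m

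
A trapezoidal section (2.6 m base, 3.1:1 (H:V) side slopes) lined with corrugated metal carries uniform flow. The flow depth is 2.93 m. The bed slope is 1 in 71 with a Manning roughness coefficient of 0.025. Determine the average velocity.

V = 6.44 m/s

With bottom width b = 2.6 m and side slope z = 3.1: A = (b + zy)y = (2.6 + 3.1×2.93)×2.93 = 34.23 m²; P = b + 2y√(1+z²) = 2.6 + 2×2.93×3.257 = 21.69 m.
Hydraulic radius R = A/P = 34.23/21.69 = 1.578 m.
From Manning's equation, V = (1/n) R^(2/3) S^(1/2) = (1/0.025) × 1.578^(2/3) × 0.01408^(1/2) = 6.44 m/s.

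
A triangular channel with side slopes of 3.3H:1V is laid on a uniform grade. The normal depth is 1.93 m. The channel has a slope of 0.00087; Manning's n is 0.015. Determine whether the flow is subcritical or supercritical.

For a triangular section with side slope z = 3.3: A = zy² = 3.3×1.93² = 12.29 m²; P = 2y√(1+z²) = 2×1.93×3.448 = 13.31 m.
Hydraulic radius R = A/P = 12.29/13.31 = 0.9235 m.
V = (1/n) R^(2/3) √S = (1/0.015) × 0.9235^(2/3) × √0.00087 = 1.865 m/s. Hydraulic depth D_h = A/T = 12.29/12.74 = 0.965 m.
Froude number Fr = V/√(g·D_h) = 1.865/√(9.81×0.965) = 0.606, which is less than 1, so the flow is subcritical.

subcritical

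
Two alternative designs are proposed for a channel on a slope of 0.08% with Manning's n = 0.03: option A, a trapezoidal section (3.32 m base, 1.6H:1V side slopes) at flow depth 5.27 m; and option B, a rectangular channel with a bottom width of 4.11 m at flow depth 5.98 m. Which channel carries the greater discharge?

Channel A: With bottom width b = 3.32 m and side slope z = 1.6: A = (b + zy)y = (3.32 + 1.6×5.27)×5.27 = 61.93 m²; P = b + 2y√(1+z²) = 3.32 + 2×5.27×1.887 = 23.21 m. Hydraulic radius R = A/P = 61.93/23.21 = 2.669 m. Q_A = (1/0.03)·61.93·2.669^(2/3)·√0.0008 = 112.3 m³/s.
Channel B: Flow area A = b·y = 4.11 × 5.98 = 24.58 m². Wetted perimeter P = b + 2y = 4.11 + 2×5.98 = 16.07 m. Hydraulic radius R = A/P = 24.58/16.07 = 1.529 m. Q_B = (1/0.03)·24.58·1.529^(2/3)·√0.0008 = 30.76 m³/s.
Q_A = 112.3 m³/s vs Q_B = 30.76 m³/s, so channel A carries more.

channel A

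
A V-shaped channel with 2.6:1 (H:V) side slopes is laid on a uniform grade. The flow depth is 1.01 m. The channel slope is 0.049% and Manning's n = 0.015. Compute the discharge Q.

For a triangular section with side slope z = 2.6: A = zy² = 2.6×1.01² = 2.652 m²; P = 2y√(1+z²) = 2×1.01×2.786 = 5.627 m.
Hydraulic radius R = A/P = 2.652/5.627 = 0.4713 m.
Manning's equation: Q = (1/n) A R^(2/3) S^(1/2) = (1/0.015) × 2.652 × 0.4713^(2/3) × 0.00049^(1/2) = 2.37 m³/s.

Q = 2.37 m³/s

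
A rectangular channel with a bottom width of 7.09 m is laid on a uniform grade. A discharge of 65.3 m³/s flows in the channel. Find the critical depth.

y_c = 2.05 m

For a rectangular channel, critical depth y_c = (q²/g)^(1/3) where q = Q/b = 65.3/7.09 = 9.21 m²/s.
So y_c = (9.21²/9.81)^(1/3) = 2.05 m.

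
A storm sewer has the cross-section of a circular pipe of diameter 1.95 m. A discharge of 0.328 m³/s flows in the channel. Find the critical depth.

At critical depth, Q² T / (g A³) = 1, i.e. A³/T = Q²/g = 0.328²/9.81 = 0.01097.
Trying y = 0.229 m: A³/T = 0.006061 — short.
Trying y = 0.318 m: A³/T = 0.02212 — over.
Trying y = 0.266 m: A³/T = 0.01095 — matches.

y_c = 0.266 m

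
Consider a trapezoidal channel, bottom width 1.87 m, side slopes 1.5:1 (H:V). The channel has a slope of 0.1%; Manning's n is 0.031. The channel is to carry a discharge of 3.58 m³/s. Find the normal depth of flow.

Manning's equation rearranged: A R^(2/3) = nQ / (1·√S) = 0.031 × 3.58 / (√0.001) = 3.509.
Trying y = 1.41 m: A R^(2/3) = 4.874 — high.
Trying y = 1.2 m: A R^(2/3) = 3.507 — ≈ 3.509.

y_n = 1.2 m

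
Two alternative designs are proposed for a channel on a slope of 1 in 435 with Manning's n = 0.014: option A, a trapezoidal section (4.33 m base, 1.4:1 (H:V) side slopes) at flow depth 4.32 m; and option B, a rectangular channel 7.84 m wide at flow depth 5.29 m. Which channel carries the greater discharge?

channel A

Channel A: With bottom width b = 4.33 m and side slope z = 1.4: A = (b + zy)y = (4.33 + 1.4×4.32)×4.32 = 44.83 m²; P = b + 2y√(1+z²) = 4.33 + 2×4.32×1.72 = 19.19 m. Hydraulic radius R = A/P = 44.83/19.19 = 2.336 m. Q_A = (1/0.014)·44.83·2.336^(2/3)·√0.002299 = 270.3 m³/s.
Channel B: Flow area A = b·y = 7.84 × 5.29 = 41.47 m². Wetted perimeter P = b + 2y = 7.84 + 2×5.29 = 18.42 m. Hydraulic radius R = A/P = 41.47/18.42 = 2.252 m. Q_B = (1/0.014)·41.47·2.252^(2/3)·√0.002299 = 244 m³/s.
Q_A = 270.3 m³/s vs Q_B = 244 m³/s, so channel A carries more.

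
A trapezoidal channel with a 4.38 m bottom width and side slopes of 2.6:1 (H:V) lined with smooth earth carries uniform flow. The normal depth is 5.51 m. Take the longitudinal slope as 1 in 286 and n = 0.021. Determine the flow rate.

Q = 595 m³/s

With bottom width b = 4.38 m and side slope z = 2.6: A = (b + zy)y = (4.38 + 2.6×5.51)×5.51 = 103.1 m²; P = b + 2y√(1+z²) = 4.38 + 2×5.51×2.786 = 35.08 m.
Hydraulic radius R = A/P = 103.1/35.08 = 2.938 m.
Manning's equation: Q = (1/n) A R^(2/3) S^(1/2) = (1/0.021) × 103.1 × 2.938^(2/3) × 0.003497^(1/2) = 595 m³/s.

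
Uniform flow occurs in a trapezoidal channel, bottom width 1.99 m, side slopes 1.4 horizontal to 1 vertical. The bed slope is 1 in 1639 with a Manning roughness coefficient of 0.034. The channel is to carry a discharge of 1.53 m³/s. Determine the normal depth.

y_n = 0.919 m

Manning's equation rearranged: A R^(2/3) = nQ / (1·√S) = 0.034 × 1.53 / (√0.0006101) = 2.106.
Trying y = 1.13 m: A R^(2/3) = 3.142 — high.
Trying y = 0.697 m: A R^(2/3) = 1.251 — low.
Trying y = 0.919 m: A R^(2/3) = 2.105 — matches.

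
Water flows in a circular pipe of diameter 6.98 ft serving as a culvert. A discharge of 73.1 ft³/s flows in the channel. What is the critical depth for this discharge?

y_c = 2.19 ft

At critical depth, Q² T / (g A³) = 1, i.e. A³/T = Q²/g = 73.1²/32.2 = 166.
Try y = 2.79 ft: A³/T = 425.8 — high.
Try y = 1.76 ft: A³/T = 71.61 — low.
Try y = 2.19 ft: A³/T = 167.4 — close enough.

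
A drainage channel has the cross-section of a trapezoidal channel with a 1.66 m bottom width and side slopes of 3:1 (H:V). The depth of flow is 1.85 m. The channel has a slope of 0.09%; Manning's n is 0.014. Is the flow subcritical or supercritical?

subcritical

With bottom width b = 1.66 m and side slope z = 3: A = (b + zy)y = (1.66 + 3×1.85)×1.85 = 13.34 m²; P = b + 2y√(1+z²) = 1.66 + 2×1.85×3.162 = 13.36 m.
Hydraulic radius R = A/P = 13.34/13.36 = 0.9984 m.
V = (1/n) R^(2/3) √S = (1/0.014) × 0.9984^(2/3) × √0.0009 = 2.141 m/s. Hydraulic depth D_h = A/T = 13.34/12.76 = 1.045 m.
Froude number Fr = V/√(g·D_h) = 2.141/√(9.81×1.045) = 0.668, which is less than 1, so the flow is subcritical.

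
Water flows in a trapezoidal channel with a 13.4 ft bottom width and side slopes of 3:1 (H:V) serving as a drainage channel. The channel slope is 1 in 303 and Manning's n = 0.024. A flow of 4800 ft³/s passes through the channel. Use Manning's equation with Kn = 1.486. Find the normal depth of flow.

Manning's equation rearranged: A R^(2/3) = nQ / (1.486·√S) = 0.024 × 4800 / (1.486 × √0.0033) = 1349.
Try y = 11.3 ft: A R^(2/3) = 1823 — high.
Try y = 8.72 ft: A R^(2/3) = 1013 — low.
Try y = 9.91 ft: A R^(2/3) = 1351 — close enough.

y_n = 9.91 ft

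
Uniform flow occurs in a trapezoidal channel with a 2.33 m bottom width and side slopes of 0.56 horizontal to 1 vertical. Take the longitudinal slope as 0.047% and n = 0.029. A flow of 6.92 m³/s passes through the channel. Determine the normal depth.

Manning's equation rearranged: A R^(2/3) = nQ / (1·√S) = 0.029 × 6.92 / (√0.00047) = 9.257.
Try y = 2.95 m: A R^(2/3) = 13.93 — over.
Try y = 1.7 m: A R^(2/3) = 5.186 — short.
Try y = 2.36 m: A R^(2/3) = 9.258 — matches.

y_n = 2.36 m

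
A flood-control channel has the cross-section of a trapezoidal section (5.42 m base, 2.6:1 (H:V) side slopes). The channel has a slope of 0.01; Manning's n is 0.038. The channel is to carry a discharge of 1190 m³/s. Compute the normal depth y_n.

Manning's equation rearranged: A R^(2/3) = nQ / (1·√S) = 0.038 × 1190 / (√0.01) = 452.2.
Try y = 8.32 m: A R^(2/3) = 599.5 — too large.
Try y = 5.75 m: A R^(2/3) = 250.5 — too small.
Try y = 7.39 m: A R^(2/3) = 451.6 — ≈ 452.2.

y_n = 7.39 m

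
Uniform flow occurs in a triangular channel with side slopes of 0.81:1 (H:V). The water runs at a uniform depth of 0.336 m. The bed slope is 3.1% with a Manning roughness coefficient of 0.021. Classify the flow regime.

supercritical

For a triangular section with side slope z = 0.81: A = zy² = 0.81×0.336² = 0.09145 m²; P = 2y√(1+z²) = 2×0.336×1.287 = 0.8648 m.
Hydraulic radius R = A/P = 0.09145/0.8648 = 0.1057 m.
V = (1/n) R^(2/3) √S = (1/0.021) × 0.1057^(2/3) × √0.031 = 1.875 m/s. Hydraulic depth D_h = A/T = 0.09145/0.5443 = 0.168 m.
Froude number Fr = V/√(g·D_h) = 1.875/√(9.81×0.168) = 1.46, which is greater than 1, so the flow is supercritical.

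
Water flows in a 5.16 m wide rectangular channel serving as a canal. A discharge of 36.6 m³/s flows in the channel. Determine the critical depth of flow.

For a rectangular channel, critical depth y_c = (q²/g)^(1/3) where q = Q/b = 36.6/5.16 = 7.093 m²/s.
So y_c = (7.093²/9.81)^(1/3) = 1.72 m.

y_c = 1.72 m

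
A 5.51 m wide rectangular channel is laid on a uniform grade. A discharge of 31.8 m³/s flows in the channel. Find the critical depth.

y_c = 1.5 m

For a rectangular channel, critical depth y_c = (q²/g)^(1/3) where q = Q/b = 31.8/5.51 = 5.771 m²/s.
So y_c = (5.771²/9.81)^(1/3) = 1.5 m.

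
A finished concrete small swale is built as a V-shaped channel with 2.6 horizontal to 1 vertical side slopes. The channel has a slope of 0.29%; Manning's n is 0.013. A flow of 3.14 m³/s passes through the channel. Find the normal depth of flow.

Manning's equation rearranged: A R^(2/3) = nQ / (1·√S) = 0.013 × 3.14 / (√0.0029) = 0.758.
Try y = 0.957 m: A R^(2/3) = 1.391 — high.
Try y = 0.534 m: A R^(2/3) = 0.2936 — low.
Try y = 0.762 m: A R^(2/3) = 0.7578 — matches.

y_n = 0.762 m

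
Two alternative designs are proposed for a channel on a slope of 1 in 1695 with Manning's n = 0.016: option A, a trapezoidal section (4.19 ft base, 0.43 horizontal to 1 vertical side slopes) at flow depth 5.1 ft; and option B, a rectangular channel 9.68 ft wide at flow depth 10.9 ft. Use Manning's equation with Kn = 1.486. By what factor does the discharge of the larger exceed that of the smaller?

4.39

Channel A: With bottom width b = 4.19 ft and side slope z = 0.43: A = (b + zy)y = (4.19 + 0.43×5.1)×5.1 = 32.55 ft²; P = b + 2y√(1+z²) = 4.19 + 2×5.1×1.089 = 15.29 ft. Hydraulic radius R = A/P = 32.55/15.29 = 2.129 ft. Q_A = (1.486/0.016)·32.55·2.129^(2/3)·√0.00059 = 121.5 ft³/s.
Channel B: Flow area A = b·y = 9.68 × 10.9 = 105.5 ft². Wetted perimeter P = b + 2y = 9.68 + 2×10.9 = 31.48 ft. Hydraulic radius R = A/P = 105.5/31.48 = 3.352 ft. Q_B = (1.486/0.016)·105.5·3.352^(2/3)·√0.00059 = 533.1 ft³/s.
The larger discharge is 533.1 ft³/s and the smaller is 121.5 ft³/s; the ratio is 4.39.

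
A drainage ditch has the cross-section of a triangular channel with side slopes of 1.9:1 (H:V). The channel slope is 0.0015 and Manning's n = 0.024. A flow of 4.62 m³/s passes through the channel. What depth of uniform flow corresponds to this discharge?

Manning's equation rearranged: A R^(2/3) = nQ / (1·√S) = 0.024 × 4.62 / (√0.0015) = 2.863.
Try y = 1.12 m: A R^(2/3) = 1.493 — too small.
Try y = 1.69 m: A R^(2/3) = 4.471 — too large.
Try y = 1.43 m: A R^(2/3) = 2.864 — matches.

y_n = 1.43 m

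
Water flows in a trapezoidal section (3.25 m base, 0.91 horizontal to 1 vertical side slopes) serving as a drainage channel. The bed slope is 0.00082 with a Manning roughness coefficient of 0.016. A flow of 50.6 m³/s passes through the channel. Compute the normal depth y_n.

y_n = 3.24 m

Manning's equation rearranged: A R^(2/3) = nQ / (1·√S) = 0.016 × 50.6 / (√0.00082) = 28.27.
Try y = 3.56 m: A R^(2/3) = 34.11 — over.
Try y = 3.24 m: A R^(2/3) = 28.29 — matches.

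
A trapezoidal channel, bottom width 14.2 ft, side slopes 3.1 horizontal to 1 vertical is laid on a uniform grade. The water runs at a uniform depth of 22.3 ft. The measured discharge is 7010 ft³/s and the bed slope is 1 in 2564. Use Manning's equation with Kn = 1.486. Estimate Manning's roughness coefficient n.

n = 0.04

With bottom width b = 14.2 ft and side slope z = 3.1: A = (b + zy)y = (14.2 + 3.1×22.3)×22.3 = 1858 ft²; P = b + 2y√(1+z²) = 14.2 + 2×22.3×3.257 = 159.5 ft.
Hydraulic radius R = A/P = 1858/159.5 = 11.65 ft.
Rearranging Manning's equation: n = (1.486/Q) A R^(2/3) S^(1/2) = (1.486/7010) × 1858 × 11.65^(2/3) × √0.00039 = 0.04.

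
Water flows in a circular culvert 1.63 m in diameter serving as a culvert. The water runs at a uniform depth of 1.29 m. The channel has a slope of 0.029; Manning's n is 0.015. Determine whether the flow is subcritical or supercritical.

For a circular section of diameter D = 1.63 m at depth y = 1.29 m, the central angle is θ = 2 arccos(1 − 2y/D) = 4.386 rad. Then A = (D²/8)(θ − sin θ) = 1.771 m² and P = Dθ/2 = 3.575 m.
Hydraulic radius R = A/P = 1.771/3.575 = 0.4955 m.
V = (1/n) R^(2/3) √S = (1/0.015) × 0.4955^(2/3) × √0.029 = 7.109 m/s. Hydraulic depth D_h = A/T = 1.771/1.325 = 1.337 m.
Froude number Fr = V/√(g·D_h) = 7.109/√(9.81×1.337) = 1.96, which is greater than 1, so the flow is supercritical.

supercritical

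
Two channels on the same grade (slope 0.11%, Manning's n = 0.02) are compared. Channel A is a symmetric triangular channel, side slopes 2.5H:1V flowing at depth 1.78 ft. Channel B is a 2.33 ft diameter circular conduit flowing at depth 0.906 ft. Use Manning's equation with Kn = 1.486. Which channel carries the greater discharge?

channel A

Channel A: For a triangular section with side slope z = 2.5: A = zy² = 2.5×1.78² = 7.921 ft²; P = 2y√(1+z²) = 2×1.78×2.693 = 9.586 ft. Hydraulic radius R = A/P = 7.921/9.586 = 0.8263 ft. Q_A = (1.486/0.02)·7.921·0.8263^(2/3)·√0.0011 = 17.19 ft³/s.
Channel B: For a circular section of diameter D = 2.33 ft at depth y = 0.906 ft, the central angle is θ = 2 arccos(1 − 2y/D) = 2.693 rad. Then A = (D²/8)(θ − sin θ) = 1.533 ft² and P = Dθ/2 = 3.138 ft. Hydraulic radius R = A/P = 1.533/3.138 = 0.4887 ft. Q_B = (1.486/0.02)·1.533·0.4887^(2/3)·√0.0011 = 2.345 ft³/s.
Q_A = 17.19 ft³/s vs Q_B = 2.345 ft³/s, so channel A carries more.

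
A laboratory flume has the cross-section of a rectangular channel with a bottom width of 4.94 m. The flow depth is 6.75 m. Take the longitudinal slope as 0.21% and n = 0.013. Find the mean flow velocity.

V = 5.23 m/s

Flow area A = b·y = 4.94 × 6.75 = 33.35 m². Wetted perimeter P = b + 2y = 4.94 + 2×6.75 = 18.44 m.
Hydraulic radius R = A/P = 33.35/18.44 = 1.808 m.
From Manning's equation, V = (1/n) R^(2/3) S^(1/2) = (1/0.013) × 1.808^(2/3) × 0.0021^(1/2) = 5.23 m/s.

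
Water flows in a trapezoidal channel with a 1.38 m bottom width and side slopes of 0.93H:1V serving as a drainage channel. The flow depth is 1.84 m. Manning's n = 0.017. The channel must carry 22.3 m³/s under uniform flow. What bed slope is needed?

With bottom width b = 1.38 m and side slope z = 0.93: A = (b + zy)y = (1.38 + 0.93×1.84)×1.84 = 5.688 m²; P = b + 2y√(1+z²) = 1.38 + 2×1.84×1.366 = 6.405 m.
Hydraulic radius R = A/P = 5.688/6.405 = 0.888 m.
From Manning's equation, S = [nQ / (1 A R^(2/3))]² = [0.017 × 22.3 / (1 × 5.688 × 0.888^(2/3))]² = 0.00521.

S = 0.00521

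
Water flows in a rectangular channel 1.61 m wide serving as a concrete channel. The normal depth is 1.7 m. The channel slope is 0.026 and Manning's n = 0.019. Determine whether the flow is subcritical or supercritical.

supercritical

Flow area A = b·y = 1.61 × 1.7 = 2.737 m². Wetted perimeter P = b + 2y = 1.61 + 2×1.7 = 5.01 m.
Hydraulic radius R = A/P = 2.737/5.01 = 0.5463 m.
V = (1/n) R^(2/3) √S = (1/0.019) × 0.5463^(2/3) × √0.026 = 5.671 m/s. Hydraulic depth D_h = A/T = 2.737/1.61 = 1.7 m.
Froude number Fr = V/√(g·D_h) = 5.671/√(9.81×1.7) = 1.39, which is greater than 1, so the flow is supercritical.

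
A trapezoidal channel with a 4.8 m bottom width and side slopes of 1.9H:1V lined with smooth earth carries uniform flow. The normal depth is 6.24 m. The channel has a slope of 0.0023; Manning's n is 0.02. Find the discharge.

Q = 551 m³/s

With bottom width b = 4.8 m and side slope z = 1.9: A = (b + zy)y = (4.8 + 1.9×6.24)×6.24 = 103.9 m²; P = b + 2y√(1+z²) = 4.8 + 2×6.24×2.147 = 31.6 m.
Hydraulic radius R = A/P = 103.9/31.6 = 3.289 m.
Manning's equation: Q = (1/n) A R^(2/3) S^(1/2) = (1/0.02) × 103.9 × 3.289^(2/3) × 0.0023^(1/2) = 551 m³/s.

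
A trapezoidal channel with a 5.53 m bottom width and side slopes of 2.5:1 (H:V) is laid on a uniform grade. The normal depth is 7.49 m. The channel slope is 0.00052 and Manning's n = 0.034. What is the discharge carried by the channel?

With bottom width b = 5.53 m and side slope z = 2.5: A = (b + zy)y = (5.53 + 2.5×7.49)×7.49 = 181.7 m²; P = b + 2y√(1+z²) = 5.53 + 2×7.49×2.693 = 45.86 m.
Hydraulic radius R = A/P = 181.7/45.86 = 3.961 m.
Manning's equation: Q = (1/n) A R^(2/3) S^(1/2) = (1/0.034) × 181.7 × 3.961^(2/3) × 0.00052^(1/2) = 305 m³/s.

Q = 305 m³/s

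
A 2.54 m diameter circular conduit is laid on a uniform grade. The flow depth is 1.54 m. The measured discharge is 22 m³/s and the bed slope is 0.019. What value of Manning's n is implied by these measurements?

For a circular section of diameter D = 2.54 m at depth y = 1.54 m, the central angle is θ = 2 arccos(1 − 2y/D) = 3.57 rad. Then A = (D²/8)(θ − sin θ) = 3.214 m² and P = Dθ/2 = 4.534 m.
Hydraulic radius R = A/P = 3.214/4.534 = 0.7089 m.
Rearranging Manning's equation: n = (1/Q) A R^(2/3) S^(1/2) = (1/22) × 3.214 × 0.7089^(2/3) × √0.019 = 0.016.

n = 0.016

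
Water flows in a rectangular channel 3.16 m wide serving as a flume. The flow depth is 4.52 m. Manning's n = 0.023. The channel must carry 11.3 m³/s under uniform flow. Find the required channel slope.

Flow area A = b·y = 3.16 × 4.52 = 14.28 m². Wetted perimeter P = b + 2y = 3.16 + 2×4.52 = 12.2 m.
Hydraulic radius R = A/P = 14.28/12.2 = 1.171 m.
From Manning's equation, S = [nQ / (1 A R^(2/3))]² = [0.023 × 11.3 / (1 × 14.28 × 1.171^(2/3))]² = 0.000268.

S = 0.000268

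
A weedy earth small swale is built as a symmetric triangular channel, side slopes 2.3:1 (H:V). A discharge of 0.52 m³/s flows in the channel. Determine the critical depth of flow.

y_c = 0.401 m

At critical depth, Q² T / (g A³) = 1, i.e. A³/T = Q²/g = 0.52²/9.81 = 0.02756.
Trying y = 0.484 m: A³/T = 0.07025 — too large.
Trying y = 0.35 m: A³/T = 0.01389 — too small.
Trying y = 0.401 m: A³/T = 0.02743 — ≈ 0.02756.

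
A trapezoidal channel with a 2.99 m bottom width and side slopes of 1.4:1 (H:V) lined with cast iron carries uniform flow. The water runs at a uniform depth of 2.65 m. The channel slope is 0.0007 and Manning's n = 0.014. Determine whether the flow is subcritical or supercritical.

With bottom width b = 2.99 m and side slope z = 1.4: A = (b + zy)y = (2.99 + 1.4×2.65)×2.65 = 17.75 m²; P = b + 2y√(1+z²) = 2.99 + 2×2.65×1.72 = 12.11 m.
Hydraulic radius R = A/P = 17.75/12.11 = 1.466 m.
V = (1/n) R^(2/3) √S = (1/0.014) × 1.466^(2/3) × √0.0007 = 2.439 m/s. Hydraulic depth D_h = A/T = 17.75/10.41 = 1.706 m.
Froude number Fr = V/√(g·D_h) = 2.439/√(9.81×1.706) = 0.596, which is less than 1, so the flow is subcritical.

subcritical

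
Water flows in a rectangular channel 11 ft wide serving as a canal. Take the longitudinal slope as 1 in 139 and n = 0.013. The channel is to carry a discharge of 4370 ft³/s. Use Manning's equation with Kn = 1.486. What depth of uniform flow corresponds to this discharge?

y_n = 16 ft

Manning's equation rearranged: A R^(2/3) = nQ / (1.486·√S) = 0.013 × 4370 / (1.486 × √0.007194) = 450.7.
At y = 13.3 ft: A R^(2/3) = 361.9 — short.
At y = 16 ft: A R^(2/3) = 450.3 — close enough.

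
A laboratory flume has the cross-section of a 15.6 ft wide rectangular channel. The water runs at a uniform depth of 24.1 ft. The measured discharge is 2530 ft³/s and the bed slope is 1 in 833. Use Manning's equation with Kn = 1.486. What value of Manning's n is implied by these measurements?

n = 0.025

Flow area A = b·y = 15.6 × 24.1 = 376 ft². Wetted perimeter P = b + 2y = 15.6 + 2×24.1 = 63.8 ft.
Hydraulic radius R = A/P = 376/63.8 = 5.893 ft.
Rearranging Manning's equation: n = (1.486/Q) A R^(2/3) S^(1/2) = (1.486/2530) × 376 × 5.893^(2/3) × √0.0012 = 0.025.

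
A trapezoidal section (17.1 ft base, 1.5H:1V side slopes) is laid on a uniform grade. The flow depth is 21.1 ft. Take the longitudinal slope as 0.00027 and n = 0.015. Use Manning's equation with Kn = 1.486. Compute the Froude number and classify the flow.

subcritical

With bottom width b = 17.1 ft and side slope z = 1.5: A = (b + zy)y = (17.1 + 1.5×21.1)×21.1 = 1029 ft²; P = b + 2y√(1+z²) = 17.1 + 2×21.1×1.803 = 93.18 ft.
Hydraulic radius R = A/P = 1029/93.18 = 11.04 ft.
V = (1.486/n) R^(2/3) √S = (1.486/0.015) × 11.04^(2/3) × √0.00027 = 8.071 ft/s. Hydraulic depth D_h = A/T = 1029/80.4 = 12.79 ft.
Froude number Fr = V/√(g·D_h) = 8.071/√(32.2×12.79) = 0.398, which is less than 1, so the flow is subcritical.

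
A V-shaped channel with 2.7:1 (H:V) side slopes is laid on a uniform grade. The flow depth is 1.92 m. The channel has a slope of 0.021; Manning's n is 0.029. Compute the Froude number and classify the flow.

supercritical

For a triangular section with side slope z = 2.7: A = zy² = 2.7×1.92² = 9.953 m²; P = 2y√(1+z²) = 2×1.92×2.879 = 11.06 m.
Hydraulic radius R = A/P = 9.953/11.06 = 0.9002 m.
V = (1/n) R^(2/3) √S = (1/0.029) × 0.9002^(2/3) × √0.021 = 4.659 m/s. Hydraulic depth D_h = A/T = 9.953/10.37 = 0.96 m.
Froude number Fr = V/√(g·D_h) = 4.659/√(9.81×0.96) = 1.52, which is greater than 1, so the flow is supercritical.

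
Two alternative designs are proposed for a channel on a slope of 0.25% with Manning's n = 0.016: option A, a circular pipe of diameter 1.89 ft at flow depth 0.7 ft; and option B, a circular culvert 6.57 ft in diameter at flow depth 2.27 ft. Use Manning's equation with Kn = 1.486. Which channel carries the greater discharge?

Channel A: For a circular section of diameter D = 1.89 ft at depth y = 0.7 ft, the central angle is θ = 2 arccos(1 − 2y/D) = 2.617 rad. Then A = (D²/8)(θ − sin θ) = 0.945 ft² and P = Dθ/2 = 2.473 ft. Hydraulic radius R = A/P = 0.945/2.473 = 0.3821 ft. Q_A = (1.486/0.016)·0.945·0.3821^(2/3)·√0.0025 = 2.311 ft³/s.
Channel B: For a circular section of diameter D = 6.57 ft at depth y = 2.27 ft, the central angle is θ = 2 arccos(1 − 2y/D) = 2.513 rad. Then A = (D²/8)(θ − sin θ) = 10.39 ft² and P = Dθ/2 = 8.256 ft. Hydraulic radius R = A/P = 10.39/8.256 = 1.258 ft. Q_B = (1.486/0.016)·10.39·1.258^(2/3)·√0.0025 = 56.24 ft³/s.
Q_A = 2.311 ft³/s vs Q_B = 56.24 ft³/s, so channel B carries more.

channel B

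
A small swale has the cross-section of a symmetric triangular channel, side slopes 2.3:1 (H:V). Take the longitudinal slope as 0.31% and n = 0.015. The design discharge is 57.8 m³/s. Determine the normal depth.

Manning's equation rearranged: A R^(2/3) = nQ / (1·√S) = 0.015 × 57.8 / (√0.0031) = 15.57.
At y = 1.76 m: A R^(2/3) = 6.176 — too small.
At y = 2.49 m: A R^(2/3) = 15.58 — matches.

y_n = 2.49 m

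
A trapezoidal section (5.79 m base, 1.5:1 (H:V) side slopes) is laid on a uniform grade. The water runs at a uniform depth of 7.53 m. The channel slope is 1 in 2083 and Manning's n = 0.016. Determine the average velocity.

V = 3.4 m/s

With bottom width b = 5.79 m and side slope z = 1.5: A = (b + zy)y = (5.79 + 1.5×7.53)×7.53 = 128.7 m²; P = b + 2y√(1+z²) = 5.79 + 2×7.53×1.803 = 32.94 m.
Hydraulic radius R = A/P = 128.7/32.94 = 3.906 m.
From Manning's equation, V = (1/n) R^(2/3) S^(1/2) = (1/0.016) × 3.906^(2/3) × 0.0004801^(1/2) = 3.4 m/s.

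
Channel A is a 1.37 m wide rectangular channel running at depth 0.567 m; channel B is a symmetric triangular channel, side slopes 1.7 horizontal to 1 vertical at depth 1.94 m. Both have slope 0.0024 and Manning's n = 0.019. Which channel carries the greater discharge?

Channel A: Flow area A = b·y = 1.37 × 0.567 = 0.7768 m². Wetted perimeter P = b + 2y = 1.37 + 2×0.567 = 2.504 m. Hydraulic radius R = A/P = 0.7768/2.504 = 0.3102 m. Q_A = (1/0.019)·0.7768·0.3102^(2/3)·√0.0024 = 0.9178 m³/s.
Channel B: For a triangular section with side slope z = 1.7: A = zy² = 1.7×1.94² = 6.398 m²; P = 2y√(1+z²) = 2×1.94×1.972 = 7.653 m. Hydraulic radius R = A/P = 6.398/7.653 = 0.8361 m. Q_B = (1/0.019)·6.398·0.8361^(2/3)·√0.0024 = 14.64 m³/s.
Q_A = 0.9178 m³/s vs Q_B = 14.64 m³/s, so channel B carries more.

channel B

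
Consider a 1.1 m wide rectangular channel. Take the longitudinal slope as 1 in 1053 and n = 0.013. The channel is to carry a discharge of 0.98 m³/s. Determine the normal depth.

Manning's equation rearranged: A R^(2/3) = nQ / (1·√S) = 0.013 × 0.98 / (√0.0009497) = 0.4134.
At y = 0.706 m: A R^(2/3) = 0.3551 — too small.
At y = 0.795 m: A R^(2/3) = 0.4135 — ≈ 0.4134.

y_n = 0.795 m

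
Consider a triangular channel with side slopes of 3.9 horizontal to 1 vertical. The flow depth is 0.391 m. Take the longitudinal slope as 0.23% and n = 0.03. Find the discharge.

For a triangular section with side slope z = 3.9: A = zy² = 3.9×0.391² = 0.5962 m²; P = 2y√(1+z²) = 2×0.391×4.026 = 3.148 m.
Hydraulic radius R = A/P = 0.5962/3.148 = 0.1894 m.
Manning's equation: Q = (1/n) A R^(2/3) S^(1/2) = (1/0.03) × 0.5962 × 0.1894^(2/3) × 0.0023^(1/2) = 0.314 m³/s.

Q = 0.314 m³/s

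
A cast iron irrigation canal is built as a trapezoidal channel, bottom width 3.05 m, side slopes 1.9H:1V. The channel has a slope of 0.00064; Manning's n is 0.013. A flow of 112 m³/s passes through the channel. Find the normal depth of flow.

y_n = 3.67 m

Manning's equation rearranged: A R^(2/3) = nQ / (1·√S) = 0.013 × 112 / (√0.00064) = 57.55.
Trying y = 2.69 m: A R^(2/3) = 28.81 — short.
Trying y = 4.48 m: A R^(2/3) = 90.88 — over.
Trying y = 3.67 m: A R^(2/3) = 57.52 — ≈ 57.55.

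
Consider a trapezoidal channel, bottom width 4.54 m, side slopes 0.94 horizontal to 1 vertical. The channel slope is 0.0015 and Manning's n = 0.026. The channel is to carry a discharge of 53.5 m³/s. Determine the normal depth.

y_n = 3.2 m

Manning's equation rearranged: A R^(2/3) = nQ / (1·√S) = 0.026 × 53.5 / (√0.0015) = 35.92.
Trying y = 2.29 m: A R^(2/3) = 19.32 — low.
Trying y = 3.68 m: A R^(2/3) = 46.89 — high.
Trying y = 3.2 m: A R^(2/3) = 35.91 — matches.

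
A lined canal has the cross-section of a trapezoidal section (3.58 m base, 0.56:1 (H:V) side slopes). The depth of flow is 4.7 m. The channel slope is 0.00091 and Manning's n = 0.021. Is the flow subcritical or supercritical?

With bottom width b = 3.58 m and side slope z = 0.56: A = (b + zy)y = (3.58 + 0.56×4.7)×4.7 = 29.2 m²; P = b + 2y√(1+z²) = 3.58 + 2×4.7×1.146 = 14.35 m.
Hydraulic radius R = A/P = 29.2/14.35 = 2.034 m.
V = (1/n) R^(2/3) √S = (1/0.021) × 2.034^(2/3) × √0.00091 = 2.306 m/s. Hydraulic depth D_h = A/T = 29.2/8.844 = 3.301 m.
Froude number Fr = V/√(g·D_h) = 2.306/√(9.81×3.301) = 0.405, which is less than 1, so the flow is subcritical.

subcritical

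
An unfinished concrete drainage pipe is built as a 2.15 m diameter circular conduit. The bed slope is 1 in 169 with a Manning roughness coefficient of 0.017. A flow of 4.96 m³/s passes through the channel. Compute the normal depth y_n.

Manning's equation rearranged: A R^(2/3) = nQ / (1·√S) = 0.017 × 4.96 / (√0.005917) = 1.096.
At y = 0.883 m: A R^(2/3) = 0.8486 — too small.
At y = 1.02 m: A R^(2/3) = 1.097 — matches.

y_n = 1.02 m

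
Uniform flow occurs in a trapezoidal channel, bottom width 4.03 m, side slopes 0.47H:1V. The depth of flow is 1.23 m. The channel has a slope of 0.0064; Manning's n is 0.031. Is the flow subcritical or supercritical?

subcritical

With bottom width b = 4.03 m and side slope z = 0.47: A = (b + zy)y = (4.03 + 0.47×1.23)×1.23 = 5.668 m²; P = b + 2y√(1+z²) = 4.03 + 2×1.23×1.105 = 6.748 m.
Hydraulic radius R = A/P = 5.668/6.748 = 0.8399 m.
V = (1/n) R^(2/3) √S = (1/0.031) × 0.8399^(2/3) × √0.0064 = 2.297 m/s. Hydraulic depth D_h = A/T = 5.668/5.186 = 1.093 m.
Froude number Fr = V/√(g·D_h) = 2.297/√(9.81×1.093) = 0.702, which is less than 1, so the flow is subcritical.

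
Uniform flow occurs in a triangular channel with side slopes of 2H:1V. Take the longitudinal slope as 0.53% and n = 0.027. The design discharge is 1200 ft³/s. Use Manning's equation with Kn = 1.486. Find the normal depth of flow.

Manning's equation rearranged: A R^(2/3) = nQ / (1.486·√S) = 0.027 × 1200 / (1.486 × √0.0053) = 299.5.
Try y = 10.1 ft: A R^(2/3) = 557.5 — too large.
Try y = 6.24 ft: A R^(2/3) = 154.4 — too small.
Try y = 8 ft: A R^(2/3) = 299.4 — ≈ 299.5.

y_n = 8 ft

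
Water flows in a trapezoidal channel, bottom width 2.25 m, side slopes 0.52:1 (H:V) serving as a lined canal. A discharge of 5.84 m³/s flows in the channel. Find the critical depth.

At critical depth, Q² T / (g A³) = 1, i.e. A³/T = Q²/g = 5.84²/9.81 = 3.477.
Try y = 1 m: A³/T = 6.46 — too large.
Try y = 0.65 m: A³/T = 1.627 — too small.
Try y = 0.825 m: A³/T = 3.474 — ≈ 3.477.

y_c = 0.825 m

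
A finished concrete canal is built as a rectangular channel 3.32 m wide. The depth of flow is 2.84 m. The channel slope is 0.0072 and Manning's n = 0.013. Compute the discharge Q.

Flow area A = b·y = 3.32 × 2.84 = 9.429 m². Wetted perimeter P = b + 2y = 3.32 + 2×2.84 = 9 m.
Hydraulic radius R = A/P = 9.429/9 = 1.048 m.
Manning's equation: Q = (1/n) A R^(2/3) S^(1/2) = (1/0.013) × 9.429 × 1.048^(2/3) × 0.0072^(1/2) = 63.5 m³/s.

Q = 63.5 m³/s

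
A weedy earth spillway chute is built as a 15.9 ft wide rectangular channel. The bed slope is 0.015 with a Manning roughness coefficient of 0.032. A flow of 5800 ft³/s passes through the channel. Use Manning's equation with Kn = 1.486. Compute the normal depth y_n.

y_n = 20.1 ft

Manning's equation rearranged: A R^(2/3) = nQ / (1.486·√S) = 0.032 × 5800 / (1.486 × √0.015) = 1020.
Trying y = 17.1 ft: A R^(2/3) = 839.6 — short.
Trying y = 24.6 ft: A R^(2/3) = 1293 — over.
Trying y = 20.1 ft: A R^(2/3) = 1019 — matches.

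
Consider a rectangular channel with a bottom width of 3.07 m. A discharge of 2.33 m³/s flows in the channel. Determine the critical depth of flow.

For a rectangular channel, critical depth y_c = (q²/g)^(1/3) where q = Q/b = 2.33/3.07 = 0.759 m²/s.
So y_c = (0.759²/9.81)^(1/3) = 0.389 m.

y_c = 0.389 m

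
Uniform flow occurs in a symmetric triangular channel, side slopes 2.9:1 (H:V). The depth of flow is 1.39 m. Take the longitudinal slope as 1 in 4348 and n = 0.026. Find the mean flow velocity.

V = 0.441 m/s

For a triangular section with side slope z = 2.9: A = zy² = 2.9×1.39² = 5.603 m²; P = 2y√(1+z²) = 2×1.39×3.068 = 8.528 m.
Hydraulic radius R = A/P = 5.603/8.528 = 0.657 m.
From Manning's equation, V = (1/n) R^(2/3) S^(1/2) = (1/0.026) × 0.657^(2/3) × 0.00023^(1/2) = 0.441 m/s.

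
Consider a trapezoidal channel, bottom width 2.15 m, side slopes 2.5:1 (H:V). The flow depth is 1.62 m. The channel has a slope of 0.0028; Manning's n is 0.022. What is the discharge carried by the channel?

Q = 22.9 m³/s

With bottom width b = 2.15 m and side slope z = 2.5: A = (b + zy)y = (2.15 + 2.5×1.62)×1.62 = 10.04 m²; P = b + 2y√(1+z²) = 2.15 + 2×1.62×2.693 = 10.87 m.
Hydraulic radius R = A/P = 10.04/10.87 = 0.9237 m.
Manning's equation: Q = (1/n) A R^(2/3) S^(1/2) = (1/0.022) × 10.04 × 0.9237^(2/3) × 0.0028^(1/2) = 22.9 m³/s.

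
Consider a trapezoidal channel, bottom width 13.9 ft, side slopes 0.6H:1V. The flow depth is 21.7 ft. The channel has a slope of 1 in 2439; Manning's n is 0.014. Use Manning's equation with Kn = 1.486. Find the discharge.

With bottom width b = 13.9 ft and side slope z = 0.6: A = (b + zy)y = (13.9 + 0.6×21.7)×21.7 = 584.2 ft²; P = b + 2y√(1+z²) = 13.9 + 2×21.7×1.166 = 64.51 ft.
Hydraulic radius R = A/P = 584.2/64.51 = 9.055 ft.
Manning's equation: Q = (1.486/n) A R^(2/3) S^(1/2) = (1.486/0.014) × 584.2 × 9.055^(2/3) × 0.00041^(1/2) = 5450 ft³/s.

Q = 5450 ft³/s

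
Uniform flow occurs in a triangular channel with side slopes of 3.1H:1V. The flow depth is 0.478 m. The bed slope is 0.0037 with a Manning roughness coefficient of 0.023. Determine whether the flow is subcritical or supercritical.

For a triangular section with side slope z = 3.1: A = zy² = 3.1×0.478² = 0.7083 m²; P = 2y√(1+z²) = 2×0.478×3.257 = 3.114 m.
Hydraulic radius R = A/P = 0.7083/3.114 = 0.2275 m.
V = (1/n) R^(2/3) √S = (1/0.023) × 0.2275^(2/3) × √0.0037 = 0.9855 m/s. Hydraulic depth D_h = A/T = 0.7083/2.964 = 0.239 m.
Froude number Fr = V/√(g·D_h) = 0.9855/√(9.81×0.239) = 0.644, which is less than 1, so the flow is subcritical.

subcritical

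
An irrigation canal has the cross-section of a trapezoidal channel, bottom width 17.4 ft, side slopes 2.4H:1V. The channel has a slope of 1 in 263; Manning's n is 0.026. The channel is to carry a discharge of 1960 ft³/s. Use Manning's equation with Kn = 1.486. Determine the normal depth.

Manning's equation rearranged: A R^(2/3) = nQ / (1.486·√S) = 0.026 × 1960 / (1.486 × √0.003802) = 556.1.
Trying y = 5.55 ft: A R^(2/3) = 406.8 — short.
Trying y = 8.23 ft: A R^(2/3) = 903.5 — over.
Trying y = 6.49 ft: A R^(2/3) = 555.7 — matches.

y_n = 6.49 ft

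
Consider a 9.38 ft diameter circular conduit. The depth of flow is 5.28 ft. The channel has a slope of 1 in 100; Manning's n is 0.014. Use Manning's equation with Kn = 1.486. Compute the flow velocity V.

For a circular section of diameter D = 9.38 ft at depth y = 5.28 ft, the central angle is θ = 2 arccos(1 − 2y/D) = 3.394 rad. Then A = (D²/8)(θ − sin θ) = 40.07 ft² and P = Dθ/2 = 15.92 ft.
Hydraulic radius R = A/P = 40.07/15.92 = 2.517 ft.
From Manning's equation, V = (1.486/n) R^(2/3) S^(1/2) = (1.486/0.014) × 2.517^(2/3) × 0.01^(1/2) = 19.6 ft/s.

V = 19.6 ft/s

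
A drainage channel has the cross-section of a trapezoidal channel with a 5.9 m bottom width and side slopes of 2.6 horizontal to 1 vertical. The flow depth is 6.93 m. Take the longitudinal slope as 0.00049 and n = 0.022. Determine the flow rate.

With bottom width b = 5.9 m and side slope z = 2.6: A = (b + zy)y = (5.9 + 2.6×6.93)×6.93 = 165.8 m²; P = b + 2y√(1+z²) = 5.9 + 2×6.93×2.786 = 44.51 m.
Hydraulic radius R = A/P = 165.8/44.51 = 3.724 m.
Manning's equation: Q = (1/n) A R^(2/3) S^(1/2) = (1/0.022) × 165.8 × 3.724^(2/3) × 0.00049^(1/2) = 401 m³/s.

Q = 401 m³/s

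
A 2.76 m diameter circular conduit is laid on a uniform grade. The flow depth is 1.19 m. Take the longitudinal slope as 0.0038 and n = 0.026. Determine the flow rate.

Q = 4.28 m³/s

For a circular section of diameter D = 2.76 m at depth y = 1.19 m, the central angle is θ = 2 arccos(1 − 2y/D) = 2.865 rad. Then A = (D²/8)(θ − sin θ) = 2.469 m² and P = Dθ/2 = 3.954 m.
Hydraulic radius R = A/P = 2.469/3.954 = 0.6243 m.
Manning's equation: Q = (1/n) A R^(2/3) S^(1/2) = (1/0.026) × 2.469 × 0.6243^(2/3) × 0.0038^(1/2) = 4.28 m³/s.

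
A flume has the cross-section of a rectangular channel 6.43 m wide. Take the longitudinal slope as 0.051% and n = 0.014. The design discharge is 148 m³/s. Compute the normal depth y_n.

Manning's equation rearranged: A R^(2/3) = nQ / (1·√S) = 0.014 × 148 / (√0.00051) = 91.75.
At y = 6.29 m: A R^(2/3) = 66.9 — too small.
At y = 9.02 m: A R^(2/3) = 103.1 — too large.
At y = 8.17 m: A R^(2/3) = 91.72 — ≈ 91.75.

y_n = 8.17 m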